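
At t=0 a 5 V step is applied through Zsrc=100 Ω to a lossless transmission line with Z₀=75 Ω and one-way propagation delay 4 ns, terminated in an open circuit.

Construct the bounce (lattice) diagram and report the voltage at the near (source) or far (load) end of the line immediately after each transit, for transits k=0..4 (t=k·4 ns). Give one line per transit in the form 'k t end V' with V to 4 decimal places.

0 0 source 2.1429
1 4 load 4.2857
2 8 source 4.5918
3 12 load 4.8980
4 16 source 4.9417

Γ_L=1.000000, Γ_S=0.142857; launch V₁=5·75/175=2.142857
k=0 src: V=2.1429
k=1 load: inc=2.142857, refl=2.142857·1.000000=2.1429; V=0.000000+2.142857+2.142857=4.2857
k=2 src: inc=2.142857, refl=2.142857·0.142857=0.3061; V=2.142857+2.142857+0.306122=4.5918
k=3 load: inc=0.306122, refl=0.306122·1.000000=0.3061; V=4.285714+0.306122+0.306122=4.8980
k=4 src: inc=0.306122, refl=0.306122·0.142857=0.0437; V=4.591837+0.306122+0.043732=4.9417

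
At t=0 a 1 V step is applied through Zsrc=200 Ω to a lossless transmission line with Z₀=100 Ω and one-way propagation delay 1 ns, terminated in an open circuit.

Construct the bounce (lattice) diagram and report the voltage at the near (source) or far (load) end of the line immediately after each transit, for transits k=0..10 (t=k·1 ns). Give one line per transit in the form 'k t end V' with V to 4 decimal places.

0 0 source 0.3333
1 1 load 0.6667
2 2 source 0.7778
3 3 load 0.8889
4 4 source 0.9259
5 5 load 0.9630
6 6 source 0.9753
7 7 load 0.9877
8 8 source 0.9918
9 9 load 0.9959
10 10 source 0.9973

Γ_L=1.000000, Γ_S=0.333333; launch V₁=1·100/300=0.333333
k=0 src: V=0.3333
k=1 load: inc=0.333333, refl=0.333333·1.000000=0.3333; V=0.000000+0.333333+0.333333=0.6667
k=2 src: inc=0.333333, refl=0.333333·0.333333=0.1111; V=0.333333+0.333333+0.111111=0.7778
k=3 load: inc=0.111111, refl=0.111111·1.000000=0.1111; V=0.666667+0.111111+0.111111=0.8889
k=4 src: inc=0.111111, refl=0.111111·0.333333=0.0370; V=0.777778+0.111111+0.037037=0.9259
k=5 load: inc=0.037037, refl=0.037037·1.000000=0.0370; V=0.888889+0.037037+0.037037=0.9630
k=6 src: inc=0.037037, refl=0.037037·0.333333=0.0123; V=0.925926+0.037037+0.012346=0.9753
k=7 load: inc=0.012346, refl=0.012346·1.000000=0.0123; V=0.962963+0.012346+0.012346=0.9877
k=8 src: inc=0.012346, refl=0.012346·0.333333=0.0041; V=0.975309+0.012346+0.004115=0.9918
k=9 load: inc=0.004115, refl=0.004115·1.000000=0.0041; V=0.987654+0.004115+0.004115=0.9959
k=10 src: inc=0.004115, refl=0.004115·0.333333=0.0014; V=0.991770+0.004115+0.001372=0.9973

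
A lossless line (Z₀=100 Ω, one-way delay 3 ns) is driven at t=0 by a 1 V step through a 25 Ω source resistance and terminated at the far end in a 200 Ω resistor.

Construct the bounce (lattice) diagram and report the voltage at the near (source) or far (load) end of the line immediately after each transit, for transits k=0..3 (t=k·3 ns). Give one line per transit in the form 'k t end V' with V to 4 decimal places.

Γ_L=0.333333, Γ_S=-0.600000; launch V₁=1·100/125=0.800000
k=0 src: V=0.8000
k=1 load: inc=0.800000, refl=0.800000·0.333333=0.2667; V=0.000000+0.800000+0.266667=1.0667
k=2 src: inc=0.266667, refl=0.266667·-0.600000=-0.1600; V=0.800000+0.266667+-0.160000=0.9067
k=3 load: inc=-0.160000, refl=-0.160000·0.333333=-0.0533; V=1.066667+-0.160000+-0.053333=0.8533

0 0 source 0.8000
1 3 load 1.0667
2 6 source 0.9067
3 9 load 0.8533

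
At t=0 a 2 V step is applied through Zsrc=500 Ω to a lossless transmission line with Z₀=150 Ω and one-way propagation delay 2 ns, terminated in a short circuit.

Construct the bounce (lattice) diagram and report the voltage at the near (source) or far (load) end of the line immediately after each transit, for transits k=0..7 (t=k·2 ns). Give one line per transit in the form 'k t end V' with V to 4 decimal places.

Γ_L=-1.000000, Γ_S=0.538462; launch V₁=2·150/650=0.461538
k=0 src: V=0.4615
k=1 load: inc=0.461538, refl=0.461538·-1.000000=-0.4615; V=0.000000+0.461538+-0.461538=0.0000
k=2 src: inc=-0.461538, refl=-0.461538·0.538462=-0.2485; V=0.461538+-0.461538+-0.248521=-0.2485
k=3 load: inc=-0.248521, refl=-0.248521·-1.000000=0.2485; V=0.000000+-0.248521+0.248521=0.0000
k=4 src: inc=0.248521, refl=0.248521·0.538462=0.1338; V=-0.248521+0.248521+0.133819=0.1338
k=5 load: inc=0.133819, refl=0.133819·-1.000000=-0.1338; V=0.000000+0.133819+-0.133819=0.0000
k=6 src: inc=-0.133819, refl=-0.133819·0.538462=-0.0721; V=0.133819+-0.133819+-0.072056=-0.0721
k=7 load: inc=-0.072056, refl=-0.072056·-1.000000=0.0721; V=0.000000+-0.072056+0.072056=0.0000

0 0 source 0.4615
1 2 load 0.0000
2 4 source -0.2485
3 6 load 0.0000
4 8 source 0.1338
5 10 load 0.0000
6 12 source -0.0721
7 14 load 0.0000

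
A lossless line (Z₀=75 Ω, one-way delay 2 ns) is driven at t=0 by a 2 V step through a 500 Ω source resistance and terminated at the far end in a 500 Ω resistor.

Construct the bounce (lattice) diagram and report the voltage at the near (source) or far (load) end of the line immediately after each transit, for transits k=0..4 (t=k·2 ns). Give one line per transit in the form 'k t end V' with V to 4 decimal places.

Γ_L=0.739130, Γ_S=0.739130; launch V₁=2·75/575=0.260870
k=0 src: V=0.2609
k=1 load: inc=0.260870, refl=0.260870·0.739130=0.1928; V=0.000000+0.260870+0.192817=0.4537
k=2 src: inc=0.192817, refl=0.192817·0.739130=0.1425; V=0.260870+0.192817+0.142517=0.5962
k=3 load: inc=0.142517, refl=0.142517·0.739130=0.1053; V=0.453686+0.142517+0.105338=0.7015
k=4 src: inc=0.105338, refl=0.105338·0.739130=0.0779; V=0.596203+0.105338+0.077859=0.7794

0 0 source 0.2609
1 2 load 0.4537
2 4 source 0.5962
3 6 load 0.7015
4 8 source 0.7794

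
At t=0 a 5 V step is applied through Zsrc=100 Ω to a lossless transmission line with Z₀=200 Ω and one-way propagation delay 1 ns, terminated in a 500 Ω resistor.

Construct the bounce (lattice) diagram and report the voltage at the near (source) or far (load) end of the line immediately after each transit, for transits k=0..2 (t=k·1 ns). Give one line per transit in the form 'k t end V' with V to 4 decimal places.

Γ_L=0.428571, Γ_S=-0.333333; launch V₁=5·200/300=3.333333
k=0 src: V=3.3333
k=1 load: inc=3.333333, refl=3.333333·0.428571=1.4286; V=0.000000+3.333333+1.428571=4.7619
k=2 src: inc=1.428571, refl=1.428571·-0.333333=-0.4762; V=3.333333+1.428571+-0.476190=4.2857

0 0 source 3.3333
1 1 load 4.7619
2 2 source 4.2857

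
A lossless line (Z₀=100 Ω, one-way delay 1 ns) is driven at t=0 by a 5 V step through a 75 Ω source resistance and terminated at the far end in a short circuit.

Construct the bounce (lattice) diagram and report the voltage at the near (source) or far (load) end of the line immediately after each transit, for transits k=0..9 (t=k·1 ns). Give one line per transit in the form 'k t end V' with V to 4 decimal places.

Γ_L=-1.000000, Γ_S=-0.142857; launch V₁=5·100/175=2.857143
k=0 src: V=2.8571
k=1 load: inc=2.857143, refl=2.857143·-1.000000=-2.8571; V=0.000000+2.857143+-2.857143=0.0000
k=2 src: inc=-2.857143, refl=-2.857143·-0.142857=0.4082; V=2.857143+-2.857143+0.408163=0.4082
k=3 load: inc=0.408163, refl=0.408163·-1.000000=-0.4082; V=0.000000+0.408163+-0.408163=0.0000
k=4 src: inc=-0.408163, refl=-0.408163·-0.142857=0.0583; V=0.408163+-0.408163+0.058309=0.0583
k=5 load: inc=0.058309, refl=0.058309·-1.000000=-0.0583; V=0.000000+0.058309+-0.058309=0.0000
k=6 src: inc=-0.058309, refl=-0.058309·-0.142857=0.0083; V=0.058309+-0.058309+0.008330=0.0083
k=7 load: inc=0.008330, refl=0.008330·-1.000000=-0.0083; V=0.000000+0.008330+-0.008330=0.0000
k=8 src: inc=-0.008330, refl=-0.008330·-0.142857=0.0012; V=0.008330+-0.008330+0.001190=0.0012
k=9 load: inc=0.001190, refl=0.001190·-1.000000=-0.0012; V=0.000000+0.001190+-0.001190=0.0000

0 0 source 2.8571
1 1 load 0.0000
2 2 source 0.4082
3 3 load 0.0000
4 4 source 0.0583
5 5 load 0.0000
6 6 source 0.0083
7 7 load 0.0000
8 8 source 0.0012
9 9 load 0.0000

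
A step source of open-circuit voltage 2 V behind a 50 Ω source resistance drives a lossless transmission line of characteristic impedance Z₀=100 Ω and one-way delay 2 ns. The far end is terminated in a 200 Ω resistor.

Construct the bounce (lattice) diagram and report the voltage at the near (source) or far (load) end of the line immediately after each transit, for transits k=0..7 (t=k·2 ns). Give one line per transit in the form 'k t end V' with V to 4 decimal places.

Γ_L=0.333333, Γ_S=-0.333333; launch V₁=2·100/150=1.333333
k=0 src: V=1.3333
k=1 load: inc=1.333333, refl=1.333333·0.333333=0.4444; V=0.000000+1.333333+0.444444=1.7778
k=2 src: inc=0.444444, refl=0.444444·-0.333333=-0.1481; V=1.333333+0.444444+-0.148148=1.6296
k=3 load: inc=-0.148148, refl=-0.148148·0.333333=-0.0494; V=1.777778+-0.148148+-0.049383=1.5802
k=4 src: inc=-0.049383, refl=-0.049383·-0.333333=0.0165; V=1.629630+-0.049383+0.016461=1.5967
k=5 load: inc=0.016461, refl=0.016461·0.333333=0.0055; V=1.580247+0.016461+0.005487=1.6022
k=6 src: inc=0.005487, refl=0.005487·-0.333333=-0.0018; V=1.596708+0.005487+-0.001829=1.6004
k=7 load: inc=-0.001829, refl=-0.001829·0.333333=-0.0006; V=1.602195+-0.001829+-0.000610=1.5998

0 0 source 1.3333
1 2 load 1.7778
2 4 source 1.6296
3 6 load 1.5802
4 8 source 1.5967
5 10 load 1.6022
6 12 source 1.6004
7 14 load 1.5998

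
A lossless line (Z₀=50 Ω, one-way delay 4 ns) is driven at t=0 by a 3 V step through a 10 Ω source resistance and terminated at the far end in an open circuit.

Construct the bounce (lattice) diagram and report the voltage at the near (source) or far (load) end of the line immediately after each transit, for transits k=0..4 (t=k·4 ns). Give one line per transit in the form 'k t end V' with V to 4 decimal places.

Γ_L=1.000000, Γ_S=-0.666667; launch V₁=3·50/60=2.500000
k=0 src: V=2.5000
k=1 load: inc=2.500000, refl=2.500000·1.000000=2.5000; V=0.000000+2.500000+2.500000=5.0000
k=2 src: inc=2.500000, refl=2.500000·-0.666667=-1.6667; V=2.500000+2.500000+-1.666667=3.3333
k=3 load: inc=-1.666667, refl=-1.666667·1.000000=-1.6667; V=5.000000+-1.666667+-1.666667=1.6667
k=4 src: inc=-1.666667, refl=-1.666667·-0.666667=1.1111; V=3.333333+-1.666667+1.111111=2.7778

0 0 source 2.5000
1 4 load 5.0000
2 8 source 3.3333
3 12 load 1.6667
4 16 source 2.7778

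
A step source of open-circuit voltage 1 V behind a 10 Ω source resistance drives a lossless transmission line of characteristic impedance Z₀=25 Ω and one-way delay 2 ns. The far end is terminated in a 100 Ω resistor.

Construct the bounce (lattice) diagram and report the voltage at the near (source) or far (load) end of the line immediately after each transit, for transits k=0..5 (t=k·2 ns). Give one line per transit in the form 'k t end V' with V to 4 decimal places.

Γ_L=0.600000, Γ_S=-0.428571; launch V₁=1·25/35=0.714286
k=0 src: V=0.7143
k=1 load: inc=0.714286, refl=0.714286·0.600000=0.4286; V=0.000000+0.714286+0.428571=1.1429
k=2 src: inc=0.428571, refl=0.428571·-0.428571=-0.1837; V=0.714286+0.428571+-0.183673=0.9592
k=3 load: inc=-0.183673, refl=-0.183673·0.600000=-0.1102; V=1.142857+-0.183673+-0.110204=0.8490
k=4 src: inc=-0.110204, refl=-0.110204·-0.428571=0.0472; V=0.959184+-0.110204+0.047230=0.8962
k=5 load: inc=0.047230, refl=0.047230·0.600000=0.0283; V=0.848980+0.047230+0.028338=0.9245

0 0 source 0.7143
1 2 load 1.1429
2 4 source 0.9592
3 6 load 0.8490
4 8 source 0.8962
5 10 load 0.9245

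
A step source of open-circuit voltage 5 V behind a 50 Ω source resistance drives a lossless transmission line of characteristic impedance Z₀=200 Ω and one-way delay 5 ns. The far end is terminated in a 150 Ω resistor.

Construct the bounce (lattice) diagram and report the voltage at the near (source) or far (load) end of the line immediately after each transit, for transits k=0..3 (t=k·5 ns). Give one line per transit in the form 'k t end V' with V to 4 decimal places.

0 0 source 4.0000
1 5 load 3.4286
2 10 source 3.7714
3 15 load 3.7224

Γ_L=-0.142857, Γ_S=-0.600000; launch V₁=5·200/250=4.000000
k=0 src: V=4.0000
k=1 load: inc=4.000000, refl=4.000000·-0.142857=-0.5714; V=0.000000+4.000000+-0.571429=3.4286
k=2 src: inc=-0.571429, refl=-0.571429·-0.600000=0.3429; V=4.000000+-0.571429+0.342857=3.7714
k=3 load: inc=0.342857, refl=0.342857·-0.142857=-0.0490; V=3.428571+0.342857+-0.048980=3.7224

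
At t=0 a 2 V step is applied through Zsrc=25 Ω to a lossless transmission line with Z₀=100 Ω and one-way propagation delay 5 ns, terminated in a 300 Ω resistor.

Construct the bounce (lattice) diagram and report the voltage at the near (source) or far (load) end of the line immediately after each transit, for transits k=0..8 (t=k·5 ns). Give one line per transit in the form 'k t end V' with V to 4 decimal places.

Γ_L=0.500000, Γ_S=-0.600000; launch V₁=2·100/125=1.600000
k=0 src: V=1.6000
k=1 load: inc=1.600000, refl=1.600000·0.500000=0.8000; V=0.000000+1.600000+0.800000=2.4000
k=2 src: inc=0.800000, refl=0.800000·-0.600000=-0.4800; V=1.600000+0.800000+-0.480000=1.9200
k=3 load: inc=-0.480000, refl=-0.480000·0.500000=-0.2400; V=2.400000+-0.480000+-0.240000=1.6800
k=4 src: inc=-0.240000, refl=-0.240000·-0.600000=0.1440; V=1.920000+-0.240000+0.144000=1.8240
k=5 load: inc=0.144000, refl=0.144000·0.500000=0.0720; V=1.680000+0.144000+0.072000=1.8960
k=6 src: inc=0.072000, refl=0.072000·-0.600000=-0.0432; V=1.824000+0.072000+-0.043200=1.8528
k=7 load: inc=-0.043200, refl=-0.043200·0.500000=-0.0216; V=1.896000+-0.043200+-0.021600=1.8312
k=8 src: inc=-0.021600, refl=-0.021600·-0.600000=0.0130; V=1.852800+-0.021600+0.012960=1.8442

0 0 source 1.6000
1 5 load 2.4000
2 10 source 1.9200
3 15 load 1.6800
4 20 source 1.8240
5 25 load 1.8960
6 30 source 1.8528
7 35 load 1.8312
8 40 source 1.8442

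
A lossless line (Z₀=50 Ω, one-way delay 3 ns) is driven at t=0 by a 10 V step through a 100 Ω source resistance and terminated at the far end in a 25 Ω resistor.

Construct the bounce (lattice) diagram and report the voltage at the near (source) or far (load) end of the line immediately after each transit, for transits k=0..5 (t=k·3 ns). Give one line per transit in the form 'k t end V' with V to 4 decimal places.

Γ_L=-0.333333, Γ_S=0.333333; launch V₁=10·50/150=3.333333
k=0 src: V=3.3333
k=1 load: inc=3.333333, refl=3.333333·-0.333333=-1.1111; V=0.000000+3.333333+-1.111111=2.2222
k=2 src: inc=-1.111111, refl=-1.111111·0.333333=-0.3704; V=3.333333+-1.111111+-0.370370=1.8519
k=3 load: inc=-0.370370, refl=-0.370370·-0.333333=0.1235; V=2.222222+-0.370370+0.123457=1.9753
k=4 src: inc=0.123457, refl=0.123457·0.333333=0.0412; V=1.851852+0.123457+0.041152=2.0165
k=5 load: inc=0.041152, refl=0.041152·-0.333333=-0.0137; V=1.975309+0.041152+-0.013717=2.0027

0 0 source 3.3333
1 3 load 2.2222
2 6 source 1.8519
3 9 load 1.9753
4 12 source 2.0165
5 15 load 2.0027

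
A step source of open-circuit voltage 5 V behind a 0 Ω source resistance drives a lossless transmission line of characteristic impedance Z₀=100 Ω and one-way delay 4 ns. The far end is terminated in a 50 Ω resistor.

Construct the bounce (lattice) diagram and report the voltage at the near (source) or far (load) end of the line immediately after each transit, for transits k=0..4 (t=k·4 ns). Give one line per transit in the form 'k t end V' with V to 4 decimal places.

Γ_L=-0.333333, Γ_S=-1.000000; launch V₁=5·100/100=5.000000
k=0 src: V=5.0000
k=1 load: inc=5.000000, refl=5.000000·-0.333333=-1.6667; V=0.000000+5.000000+-1.666667=3.3333
k=2 src: inc=-1.666667, refl=-1.666667·-1.000000=1.6667; V=5.000000+-1.666667+1.666667=5.0000
k=3 load: inc=1.666667, refl=1.666667·-0.333333=-0.5556; V=3.333333+1.666667+-0.555556=4.4444
k=4 src: inc=-0.555556, refl=-0.555556·-1.000000=0.5556; V=5.000000+-0.555556+0.555556=5.0000

0 0 source 5.0000
1 4 load 3.3333
2 8 source 5.0000
3 12 load 4.4444
4 16 source 5.0000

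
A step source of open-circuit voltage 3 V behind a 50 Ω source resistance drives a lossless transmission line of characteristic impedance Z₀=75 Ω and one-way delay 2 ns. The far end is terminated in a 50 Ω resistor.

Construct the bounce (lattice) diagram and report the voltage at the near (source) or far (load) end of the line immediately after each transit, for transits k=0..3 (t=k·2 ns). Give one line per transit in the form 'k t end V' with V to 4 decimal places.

0 0 source 1.8000
1 2 load 1.4400
2 4 source 1.5120
3 6 load 1.4976

Γ_L=-0.200000, Γ_S=-0.200000; launch V₁=3·75/125=1.800000
k=0 src: V=1.8000
k=1 load: inc=1.800000, refl=1.800000·-0.200000=-0.3600; V=0.000000+1.800000+-0.360000=1.4400
k=2 src: inc=-0.360000, refl=-0.360000·-0.200000=0.0720; V=1.800000+-0.360000+0.072000=1.5120
k=3 load: inc=0.072000, refl=0.072000·-0.200000=-0.0144; V=1.440000+0.072000+-0.014400=1.4976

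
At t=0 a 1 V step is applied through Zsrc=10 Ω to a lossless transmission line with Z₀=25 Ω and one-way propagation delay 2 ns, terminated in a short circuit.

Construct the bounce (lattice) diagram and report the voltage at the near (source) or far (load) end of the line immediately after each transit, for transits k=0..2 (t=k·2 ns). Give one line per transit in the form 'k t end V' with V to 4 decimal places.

0 0 source 0.7143
1 2 load 0.0000
2 4 source 0.3061

Γ_L=-1.000000, Γ_S=-0.428571; launch V₁=1·25/35=0.714286
k=0 src: V=0.7143
k=1 load: inc=0.714286, refl=0.714286·-1.000000=-0.7143; V=0.000000+0.714286+-0.714286=0.0000
k=2 src: inc=-0.714286, refl=-0.714286·-0.428571=0.3061; V=0.714286+-0.714286+0.306122=0.3061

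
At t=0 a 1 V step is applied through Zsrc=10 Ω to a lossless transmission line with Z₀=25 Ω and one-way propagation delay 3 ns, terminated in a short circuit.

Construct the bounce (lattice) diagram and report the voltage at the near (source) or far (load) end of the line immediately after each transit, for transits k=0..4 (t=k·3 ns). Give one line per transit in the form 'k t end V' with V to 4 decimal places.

Γ_L=-1.000000, Γ_S=-0.428571; launch V₁=1·25/35=0.714286
k=0 src: V=0.7143
k=1 load: inc=0.714286, refl=0.714286·-1.000000=-0.7143; V=0.000000+0.714286+-0.714286=0.0000
k=2 src: inc=-0.714286, refl=-0.714286·-0.428571=0.3061; V=0.714286+-0.714286+0.306122=0.3061
k=3 load: inc=0.306122, refl=0.306122·-1.000000=-0.3061; V=0.000000+0.306122+-0.306122=0.0000
k=4 src: inc=-0.306122, refl=-0.306122·-0.428571=0.1312; V=0.306122+-0.306122+0.131195=0.1312

0 0 source 0.7143
1 3 load 0.0000
2 6 source 0.3061
3 9 load 0.0000
4 12 source 0.1312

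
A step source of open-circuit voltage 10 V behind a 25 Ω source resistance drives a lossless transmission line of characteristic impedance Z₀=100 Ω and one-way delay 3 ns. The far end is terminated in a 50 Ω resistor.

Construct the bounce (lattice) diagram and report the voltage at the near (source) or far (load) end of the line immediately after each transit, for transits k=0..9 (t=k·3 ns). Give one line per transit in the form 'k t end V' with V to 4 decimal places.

0 0 source 8.0000
1 3 load 5.3333
2 6 source 6.9333
3 9 load 6.4000
4 12 source 6.7200
5 15 load 6.6133
6 18 source 6.6773
7 21 load 6.6560
8 24 source 6.6688
9 27 load 6.6645

Γ_L=-0.333333, Γ_S=-0.600000; launch V₁=10·100/125=8.000000
k=0 src: V=8.0000
k=1 load: inc=8.000000, refl=8.000000·-0.333333=-2.6667; V=0.000000+8.000000+-2.666667=5.3333
k=2 src: inc=-2.666667, refl=-2.666667·-0.600000=1.6000; V=8.000000+-2.666667+1.600000=6.9333
k=3 load: inc=1.600000, refl=1.600000·-0.333333=-0.5333; V=5.333333+1.600000+-0.533333=6.4000
k=4 src: inc=-0.533333, refl=-0.533333·-0.600000=0.3200; V=6.933333+-0.533333+0.320000=6.7200
k=5 load: inc=0.320000, refl=0.320000·-0.333333=-0.1067; V=6.400000+0.320000+-0.106667=6.6133
k=6 src: inc=-0.106667, refl=-0.106667·-0.600000=0.0640; V=6.720000+-0.106667+0.064000=6.6773
k=7 load: inc=0.064000, refl=0.064000·-0.333333=-0.0213; V=6.613333+0.064000+-0.021333=6.6560
k=8 src: inc=-0.021333, refl=-0.021333·-0.600000=0.0128; V=6.677333+-0.021333+0.012800=6.6688
k=9 load: inc=0.012800, refl=0.012800·-0.333333=-0.0043; V=6.656000+0.012800+-0.004267=6.6645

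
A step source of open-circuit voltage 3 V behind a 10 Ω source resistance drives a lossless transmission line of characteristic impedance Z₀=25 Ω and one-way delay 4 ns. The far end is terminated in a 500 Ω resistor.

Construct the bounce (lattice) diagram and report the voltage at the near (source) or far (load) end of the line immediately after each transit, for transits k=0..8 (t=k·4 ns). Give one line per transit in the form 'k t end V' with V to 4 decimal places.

Γ_L=0.904762, Γ_S=-0.428571; launch V₁=3·25/35=2.142857
k=0 src: V=2.1429
k=1 load: inc=2.142857, refl=2.142857·0.904762=1.9388; V=0.000000+2.142857+1.938776=4.0816
k=2 src: inc=1.938776, refl=1.938776·-0.428571=-0.8309; V=2.142857+1.938776+-0.830904=3.2507
k=3 load: inc=-0.830904, refl=-0.830904·0.904762=-0.7518; V=4.081633+-0.830904+-0.751770=2.4990
k=4 src: inc=-0.751770, refl=-0.751770·-0.428571=0.3222; V=3.250729+-0.751770+0.322187=2.8211
k=5 load: inc=0.322187, refl=0.322187·0.904762=0.2915; V=2.498959+0.322187+0.291503=3.1126
k=6 src: inc=0.291503, refl=0.291503·-0.428571=-0.1249; V=2.821146+0.291503+-0.124930=2.9877
k=7 load: inc=-0.124930, refl=-0.124930·0.904762=-0.1130; V=3.112649+-0.124930+-0.113032=2.8747
k=8 src: inc=-0.113032, refl=-0.113032·-0.428571=0.0484; V=2.987719+-0.113032+0.048442=2.9231

0 0 source 2.1429
1 4 load 4.0816
2 8 source 3.2507
3 12 load 2.4990
4 16 source 2.8211
5 20 load 3.1126
6 24 source 2.9877
7 28 load 2.8747
8 32 source 2.9231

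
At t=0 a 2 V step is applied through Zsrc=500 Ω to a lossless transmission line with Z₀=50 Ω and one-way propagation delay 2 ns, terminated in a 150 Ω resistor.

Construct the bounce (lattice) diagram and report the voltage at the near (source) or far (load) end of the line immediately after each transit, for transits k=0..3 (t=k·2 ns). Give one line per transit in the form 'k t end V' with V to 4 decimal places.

Γ_L=0.500000, Γ_S=0.818182; launch V₁=2·50/550=0.181818
k=0 src: V=0.1818
k=1 load: inc=0.181818, refl=0.181818·0.500000=0.0909; V=0.000000+0.181818+0.090909=0.2727
k=2 src: inc=0.090909, refl=0.090909·0.818182=0.0744; V=0.181818+0.090909+0.074380=0.3471
k=3 load: inc=0.074380, refl=0.074380·0.500000=0.0372; V=0.272727+0.074380+0.037190=0.3843

0 0 source 0.1818
1 2 load 0.2727
2 4 source 0.3471
3 6 load 0.3843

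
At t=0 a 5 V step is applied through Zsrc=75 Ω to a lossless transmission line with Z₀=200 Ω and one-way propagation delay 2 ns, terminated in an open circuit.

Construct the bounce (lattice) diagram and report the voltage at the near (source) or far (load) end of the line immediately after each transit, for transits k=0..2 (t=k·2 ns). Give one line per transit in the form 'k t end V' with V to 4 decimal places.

0 0 source 3.6364
1 2 load 7.2727
2 4 source 5.6198

Γ_L=1.000000, Γ_S=-0.454545; launch V₁=5·200/275=3.636364
k=0 src: V=3.6364
k=1 load: inc=3.636364, refl=3.636364·1.000000=3.6364; V=0.000000+3.636364+3.636364=7.2727
k=2 src: inc=3.636364, refl=3.636364·-0.454545=-1.6529; V=3.636364+3.636364+-1.652893=5.6198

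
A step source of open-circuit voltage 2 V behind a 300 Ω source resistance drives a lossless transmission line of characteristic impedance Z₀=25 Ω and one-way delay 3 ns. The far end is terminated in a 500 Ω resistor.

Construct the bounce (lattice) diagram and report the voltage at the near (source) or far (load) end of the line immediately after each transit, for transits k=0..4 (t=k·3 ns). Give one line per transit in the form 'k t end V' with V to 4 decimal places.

0 0 source 0.1538
1 3 load 0.2930
2 6 source 0.4108
3 9 load 0.5174
4 12 source 0.6076

Γ_L=0.904762, Γ_S=0.846154; launch V₁=2·25/325=0.153846
k=0 src: V=0.1538
k=1 load: inc=0.153846, refl=0.153846·0.904762=0.1392; V=0.000000+0.153846+0.139194=0.2930
k=2 src: inc=0.139194, refl=0.139194·0.846154=0.1178; V=0.153846+0.139194+0.117780=0.4108
k=3 load: inc=0.117780, refl=0.117780·0.904762=0.1066; V=0.293040+0.117780+0.106563=0.5174
k=4 src: inc=0.106563, refl=0.106563·0.846154=0.0902; V=0.410820+0.106563+0.090168=0.6076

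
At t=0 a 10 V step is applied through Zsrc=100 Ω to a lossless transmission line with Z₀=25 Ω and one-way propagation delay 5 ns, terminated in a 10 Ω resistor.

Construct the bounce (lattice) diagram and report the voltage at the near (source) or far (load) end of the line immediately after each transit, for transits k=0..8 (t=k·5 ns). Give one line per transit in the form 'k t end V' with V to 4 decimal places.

Γ_L=-0.428571, Γ_S=0.600000; launch V₁=10·25/125=2.000000
k=0 src: V=2.0000
k=1 load: inc=2.000000, refl=2.000000·-0.428571=-0.8571; V=0.000000+2.000000+-0.857143=1.1429
k=2 src: inc=-0.857143, refl=-0.857143·0.600000=-0.5143; V=2.000000+-0.857143+-0.514286=0.6286
k=3 load: inc=-0.514286, refl=-0.514286·-0.428571=0.2204; V=1.142857+-0.514286+0.220408=0.8490
k=4 src: inc=0.220408, refl=0.220408·0.600000=0.1322; V=0.628571+0.220408+0.132245=0.9812
k=5 load: inc=0.132245, refl=0.132245·-0.428571=-0.0567; V=0.848980+0.132245+-0.056676=0.9245
k=6 src: inc=-0.056676, refl=-0.056676·0.600000=-0.0340; V=0.981224+-0.056676+-0.034006=0.8905
k=7 load: inc=-0.034006, refl=-0.034006·-0.428571=0.0146; V=0.924548+-0.034006+0.014574=0.9051
k=8 src: inc=0.014574, refl=0.014574·0.600000=0.0087; V=0.890542+0.014574+0.008744=0.9139

0 0 source 2.0000
1 5 load 1.1429
2 10 source 0.6286
3 15 load 0.8490
4 20 source 0.9812
5 25 load 0.9245
6 30 source 0.8905
7 35 load 0.9051
8 40 source 0.9139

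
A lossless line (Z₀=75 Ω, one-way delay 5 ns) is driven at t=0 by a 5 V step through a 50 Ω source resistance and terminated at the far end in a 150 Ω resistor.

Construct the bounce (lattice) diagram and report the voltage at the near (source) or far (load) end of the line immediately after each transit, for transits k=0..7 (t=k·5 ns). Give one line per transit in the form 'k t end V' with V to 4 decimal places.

0 0 source 3.0000
1 5 load 4.0000
2 10 source 3.8000
3 15 load 3.7333
4 20 source 3.7467
5 25 load 3.7511
6 30 source 3.7502
7 35 load 3.7499

Γ_L=0.333333, Γ_S=-0.200000; launch V₁=5·75/125=3.000000
k=0 src: V=3.0000
k=1 load: inc=3.000000, refl=3.000000·0.333333=1.0000; V=0.000000+3.000000+1.000000=4.0000
k=2 src: inc=1.000000, refl=1.000000·-0.200000=-0.2000; V=3.000000+1.000000+-0.200000=3.8000
k=3 load: inc=-0.200000, refl=-0.200000·0.333333=-0.0667; V=4.000000+-0.200000+-0.066667=3.7333
k=4 src: inc=-0.066667, refl=-0.066667·-0.200000=0.0133; V=3.800000+-0.066667+0.013333=3.7467
k=5 load: inc=0.013333, refl=0.013333·0.333333=0.0044; V=3.733333+0.013333+0.004444=3.7511
k=6 src: inc=0.004444, refl=0.004444·-0.200000=-0.0009; V=3.746667+0.004444+-0.000889=3.7502
k=7 load: inc=-0.000889, refl=-0.000889·0.333333=-0.0003; V=3.751111+-0.000889+-0.000296=3.7499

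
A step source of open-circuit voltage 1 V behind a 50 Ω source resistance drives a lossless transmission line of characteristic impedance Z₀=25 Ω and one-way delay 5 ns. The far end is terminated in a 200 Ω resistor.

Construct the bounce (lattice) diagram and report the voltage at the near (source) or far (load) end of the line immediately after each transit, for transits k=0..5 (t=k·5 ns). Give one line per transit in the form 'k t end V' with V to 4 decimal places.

Γ_L=0.777778, Γ_S=0.333333; launch V₁=1·25/75=0.333333
k=0 src: V=0.3333
k=1 load: inc=0.333333, refl=0.333333·0.777778=0.2593; V=0.000000+0.333333+0.259259=0.5926
k=2 src: inc=0.259259, refl=0.259259·0.333333=0.0864; V=0.333333+0.259259+0.086420=0.6790
k=3 load: inc=0.086420, refl=0.086420·0.777778=0.0672; V=0.592593+0.086420+0.067215=0.7462
k=4 src: inc=0.067215, refl=0.067215·0.333333=0.0224; V=0.679012+0.067215+0.022405=0.7686
k=5 load: inc=0.022405, refl=0.022405·0.777778=0.0174; V=0.746228+0.022405+0.017426=0.7861

0 0 source 0.3333
1 5 load 0.5926
2 10 source 0.6790
3 15 load 0.7462
4 20 source 0.7686
5 25 load 0.7861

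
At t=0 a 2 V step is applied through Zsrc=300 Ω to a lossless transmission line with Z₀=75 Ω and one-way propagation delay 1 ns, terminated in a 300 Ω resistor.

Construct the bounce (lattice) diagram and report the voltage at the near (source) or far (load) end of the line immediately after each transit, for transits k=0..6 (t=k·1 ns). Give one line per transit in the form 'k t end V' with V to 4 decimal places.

Γ_L=0.600000, Γ_S=0.600000; launch V₁=2·75/375=0.400000
k=0 src: V=0.4000
k=1 load: inc=0.400000, refl=0.400000·0.600000=0.2400; V=0.000000+0.400000+0.240000=0.6400
k=2 src: inc=0.240000, refl=0.240000·0.600000=0.1440; V=0.400000+0.240000+0.144000=0.7840
k=3 load: inc=0.144000, refl=0.144000·0.600000=0.0864; V=0.640000+0.144000+0.086400=0.8704
k=4 src: inc=0.086400, refl=0.086400·0.600000=0.0518; V=0.784000+0.086400+0.051840=0.9222
k=5 load: inc=0.051840, refl=0.051840·0.600000=0.0311; V=0.870400+0.051840+0.031104=0.9533
k=6 src: inc=0.031104, refl=0.031104·0.600000=0.0187; V=0.922240+0.031104+0.018662=0.9720

0 0 source 0.4000
1 1 load 0.6400
2 2 source 0.7840
3 3 load 0.8704
4 4 source 0.9222
5 5 load 0.9533
6 6 source 0.9720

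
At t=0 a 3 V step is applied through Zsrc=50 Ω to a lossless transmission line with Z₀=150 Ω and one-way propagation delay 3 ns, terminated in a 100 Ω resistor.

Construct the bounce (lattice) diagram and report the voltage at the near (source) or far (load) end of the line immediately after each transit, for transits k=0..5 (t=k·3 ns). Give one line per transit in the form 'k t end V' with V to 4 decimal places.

0 0 source 2.2500
1 3 load 1.8000
2 6 source 2.0250
3 9 load 1.9800
4 12 source 2.0025
5 15 load 1.9980

Γ_L=-0.200000, Γ_S=-0.500000; launch V₁=3·150/200=2.250000
k=0 src: V=2.2500
k=1 load: inc=2.250000, refl=2.250000·-0.200000=-0.4500; V=0.000000+2.250000+-0.450000=1.8000
k=2 src: inc=-0.450000, refl=-0.450000·-0.500000=0.2250; V=2.250000+-0.450000+0.225000=2.0250
k=3 load: inc=0.225000, refl=0.225000·-0.200000=-0.0450; V=1.800000+0.225000+-0.045000=1.9800
k=4 src: inc=-0.045000, refl=-0.045000·-0.500000=0.0225; V=2.025000+-0.045000+0.022500=2.0025
k=5 load: inc=0.022500, refl=0.022500·-0.200000=-0.0045; V=1.980000+0.022500+-0.004500=1.9980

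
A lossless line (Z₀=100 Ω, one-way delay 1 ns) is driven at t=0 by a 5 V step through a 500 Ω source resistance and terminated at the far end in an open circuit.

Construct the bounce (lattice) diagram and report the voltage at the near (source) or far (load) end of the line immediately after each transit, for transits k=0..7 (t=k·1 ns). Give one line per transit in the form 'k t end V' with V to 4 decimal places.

0 0 source 0.8333
1 1 load 1.6667
2 2 source 2.2222
3 3 load 2.7778
4 4 source 3.1481
5 5 load 3.5185
6 6 source 3.7654
7 7 load 4.0123

Γ_L=1.000000, Γ_S=0.666667; launch V₁=5·100/600=0.833333
k=0 src: V=0.8333
k=1 load: inc=0.833333, refl=0.833333·1.000000=0.8333; V=0.000000+0.833333+0.833333=1.6667
k=2 src: inc=0.833333, refl=0.833333·0.666667=0.5556; V=0.833333+0.833333+0.555556=2.2222
k=3 load: inc=0.555556, refl=0.555556·1.000000=0.5556; V=1.666667+0.555556+0.555556=2.7778
k=4 src: inc=0.555556, refl=0.555556·0.666667=0.3704; V=2.222222+0.555556+0.370370=3.1481
k=5 load: inc=0.370370, refl=0.370370·1.000000=0.3704; V=2.777778+0.370370+0.370370=3.5185
k=6 src: inc=0.370370, refl=0.370370·0.666667=0.2469; V=3.148148+0.370370+0.246914=3.7654
k=7 load: inc=0.246914, refl=0.246914·1.000000=0.2469; V=3.518519+0.246914+0.246914=4.0123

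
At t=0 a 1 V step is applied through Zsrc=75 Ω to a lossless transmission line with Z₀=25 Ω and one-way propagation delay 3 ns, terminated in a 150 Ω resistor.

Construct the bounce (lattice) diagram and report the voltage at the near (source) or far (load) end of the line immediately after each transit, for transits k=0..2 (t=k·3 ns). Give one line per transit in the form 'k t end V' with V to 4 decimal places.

0 0 source 0.2500
1 3 load 0.4286
2 6 source 0.5179

Γ_L=0.714286, Γ_S=0.500000; launch V₁=1·25/100=0.250000
k=0 src: V=0.2500
k=1 load: inc=0.250000, refl=0.250000·0.714286=0.1786; V=0.000000+0.250000+0.178571=0.4286
k=2 src: inc=0.178571, refl=0.178571·0.500000=0.0893; V=0.250000+0.178571+0.089286=0.5179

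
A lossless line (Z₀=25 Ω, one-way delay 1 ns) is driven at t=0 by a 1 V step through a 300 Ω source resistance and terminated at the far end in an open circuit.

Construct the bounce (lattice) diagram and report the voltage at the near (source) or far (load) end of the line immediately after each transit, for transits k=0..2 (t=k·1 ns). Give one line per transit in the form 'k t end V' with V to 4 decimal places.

Γ_L=1.000000, Γ_S=0.846154; launch V₁=1·25/325=0.076923
k=0 src: V=0.0769
k=1 load: inc=0.076923, refl=0.076923·1.000000=0.0769; V=0.000000+0.076923+0.076923=0.1538
k=2 src: inc=0.076923, refl=0.076923·0.846154=0.0651; V=0.076923+0.076923+0.065089=0.2189

0 0 source 0.0769
1 1 load 0.1538
2 2 source 0.2189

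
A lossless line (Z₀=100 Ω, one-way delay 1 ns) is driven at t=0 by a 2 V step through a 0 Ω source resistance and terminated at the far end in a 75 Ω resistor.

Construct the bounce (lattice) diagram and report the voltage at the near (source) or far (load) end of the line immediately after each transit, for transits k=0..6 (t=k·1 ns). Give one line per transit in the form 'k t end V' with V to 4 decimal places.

0 0 source 2.0000
1 1 load 1.7143
2 2 source 2.0000
3 3 load 1.9592
4 4 source 2.0000
5 5 load 1.9942
6 6 source 2.0000

Γ_L=-0.142857, Γ_S=-1.000000; launch V₁=2·100/100=2.000000
k=0 src: V=2.0000
k=1 load: inc=2.000000, refl=2.000000·-0.142857=-0.2857; V=0.000000+2.000000+-0.285714=1.7143
k=2 src: inc=-0.285714, refl=-0.285714·-1.000000=0.2857; V=2.000000+-0.285714+0.285714=2.0000
k=3 load: inc=0.285714, refl=0.285714·-0.142857=-0.0408; V=1.714286+0.285714+-0.040816=1.9592
k=4 src: inc=-0.040816, refl=-0.040816·-1.000000=0.0408; V=2.000000+-0.040816+0.040816=2.0000
k=5 load: inc=0.040816, refl=0.040816·-0.142857=-0.0058; V=1.959184+0.040816+-0.005831=1.9942
k=6 src: inc=-0.005831, refl=-0.005831·-1.000000=0.0058; V=2.000000+-0.005831+0.005831=2.0000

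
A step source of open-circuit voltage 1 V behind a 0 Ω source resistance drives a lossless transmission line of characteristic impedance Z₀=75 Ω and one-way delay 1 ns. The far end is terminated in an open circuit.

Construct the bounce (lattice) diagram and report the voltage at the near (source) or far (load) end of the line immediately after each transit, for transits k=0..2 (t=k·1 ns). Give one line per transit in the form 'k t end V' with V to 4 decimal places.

0 0 source 1.0000
1 1 load 2.0000
2 2 source 1.0000

Γ_L=1.000000, Γ_S=-1.000000; launch V₁=1·75/75=1.000000
k=0 src: V=1.0000
k=1 load: inc=1.000000, refl=1.000000·1.000000=1.0000; V=0.000000+1.000000+1.000000=2.0000
k=2 src: inc=1.000000, refl=1.000000·-1.000000=-1.0000; V=1.000000+1.000000+-1.000000=1.0000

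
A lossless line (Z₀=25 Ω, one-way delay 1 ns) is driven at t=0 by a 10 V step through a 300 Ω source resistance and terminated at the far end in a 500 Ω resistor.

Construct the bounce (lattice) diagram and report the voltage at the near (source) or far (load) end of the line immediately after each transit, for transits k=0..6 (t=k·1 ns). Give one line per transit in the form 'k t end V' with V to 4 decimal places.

0 0 source 0.7692
1 1 load 1.4652
2 2 source 2.0541
3 3 load 2.5869
4 4 source 3.0378
5 5 load 3.4457
6 6 source 3.7908

Γ_L=0.904762, Γ_S=0.846154; launch V₁=10·25/325=0.769231
k=0 src: V=0.7692
k=1 load: inc=0.769231, refl=0.769231·0.904762=0.6960; V=0.000000+0.769231+0.695971=1.4652
k=2 src: inc=0.695971, refl=0.695971·0.846154=0.5889; V=0.769231+0.695971+0.588898=2.0541
k=3 load: inc=0.588898, refl=0.588898·0.904762=0.5328; V=1.465201+0.588898+0.532813=2.5869
k=4 src: inc=0.532813, refl=0.532813·0.846154=0.4508; V=2.054100+0.532813+0.450842=3.0378
k=5 load: inc=0.450842, refl=0.450842·0.904762=0.4079; V=2.586912+0.450842+0.407904=3.4457
k=6 src: inc=0.407904, refl=0.407904·0.846154=0.3451; V=3.037754+0.407904+0.345150=3.7908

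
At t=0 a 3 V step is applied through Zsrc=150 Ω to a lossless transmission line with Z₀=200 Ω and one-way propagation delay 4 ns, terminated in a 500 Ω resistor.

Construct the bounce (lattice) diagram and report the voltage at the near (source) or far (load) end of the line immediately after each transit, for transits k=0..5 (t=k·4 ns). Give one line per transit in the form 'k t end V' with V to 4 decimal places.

0 0 source 1.7143
1 4 load 2.4490
2 8 source 2.3440
3 12 load 2.2990
4 16 source 2.3055
5 20 load 2.3082

Γ_L=0.428571, Γ_S=-0.142857; launch V₁=3·200/350=1.714286
k=0 src: V=1.7143
k=1 load: inc=1.714286, refl=1.714286·0.428571=0.7347; V=0.000000+1.714286+0.734694=2.4490
k=2 src: inc=0.734694, refl=0.734694·-0.142857=-0.1050; V=1.714286+0.734694+-0.104956=2.3440
k=3 load: inc=-0.104956, refl=-0.104956·0.428571=-0.0450; V=2.448980+-0.104956+-0.044981=2.2990
k=4 src: inc=-0.044981, refl=-0.044981·-0.142857=0.0064; V=2.344023+-0.044981+0.006426=2.3055
k=5 load: inc=0.006426, refl=0.006426·0.428571=0.0028; V=2.299042+0.006426+0.002754=2.3082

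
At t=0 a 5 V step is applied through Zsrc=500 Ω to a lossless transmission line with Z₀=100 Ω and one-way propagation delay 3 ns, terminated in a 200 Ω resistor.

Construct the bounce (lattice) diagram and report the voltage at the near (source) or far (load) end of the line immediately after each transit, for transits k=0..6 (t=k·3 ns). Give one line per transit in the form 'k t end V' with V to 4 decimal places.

Γ_L=0.333333, Γ_S=0.666667; launch V₁=5·100/600=0.833333
k=0 src: V=0.8333
k=1 load: inc=0.833333, refl=0.833333·0.333333=0.2778; V=0.000000+0.833333+0.277778=1.1111
k=2 src: inc=0.277778, refl=0.277778·0.666667=0.1852; V=0.833333+0.277778+0.185185=1.2963
k=3 load: inc=0.185185, refl=0.185185·0.333333=0.0617; V=1.111111+0.185185+0.061728=1.3580
k=4 src: inc=0.061728, refl=0.061728·0.666667=0.0412; V=1.296296+0.061728+0.041152=1.3992
k=5 load: inc=0.041152, refl=0.041152·0.333333=0.0137; V=1.358025+0.041152+0.013717=1.4129
k=6 src: inc=0.013717, refl=0.013717·0.666667=0.0091; V=1.399177+0.013717+0.009145=1.4220

0 0 source 0.8333
1 3 load 1.1111
2 6 source 1.2963
3 9 load 1.3580
4 12 source 1.3992
5 15 load 1.4129
6 18 source 1.4220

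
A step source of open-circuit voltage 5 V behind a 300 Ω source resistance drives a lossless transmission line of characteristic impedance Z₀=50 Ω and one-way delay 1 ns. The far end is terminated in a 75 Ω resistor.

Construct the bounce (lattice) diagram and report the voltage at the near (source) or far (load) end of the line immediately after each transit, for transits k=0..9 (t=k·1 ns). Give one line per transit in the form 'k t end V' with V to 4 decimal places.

Γ_L=0.200000, Γ_S=0.714286; launch V₁=5·50/350=0.714286
k=0 src: V=0.7143
k=1 load: inc=0.714286, refl=0.714286·0.200000=0.1429; V=0.000000+0.714286+0.142857=0.8571
k=2 src: inc=0.142857, refl=0.142857·0.714286=0.1020; V=0.714286+0.142857+0.102041=0.9592
k=3 load: inc=0.102041, refl=0.102041·0.200000=0.0204; V=0.857143+0.102041+0.020408=0.9796
k=4 src: inc=0.020408, refl=0.020408·0.714286=0.0146; V=0.959184+0.020408+0.014577=0.9942
k=5 load: inc=0.014577, refl=0.014577·0.200000=0.0029; V=0.979592+0.014577+0.002915=0.9971
k=6 src: inc=0.002915, refl=0.002915·0.714286=0.0021; V=0.994169+0.002915+0.002082=0.9992
k=7 load: inc=0.002082, refl=0.002082·0.200000=0.0004; V=0.997085+0.002082+0.000416=0.9996
k=8 src: inc=0.000416, refl=0.000416·0.714286=0.0003; V=0.999167+0.000416+0.000297=0.9999
k=9 load: inc=0.000297, refl=0.000297·0.200000=0.0001; V=0.999584+0.000297+0.000059=0.9999

0 0 source 0.7143
1 1 load 0.8571
2 2 source 0.9592
3 3 load 0.9796
4 4 source 0.9942
5 5 load 0.9971
6 6 source 0.9992
7 7 load 0.9996
8 8 source 0.9999
9 9 load 0.9999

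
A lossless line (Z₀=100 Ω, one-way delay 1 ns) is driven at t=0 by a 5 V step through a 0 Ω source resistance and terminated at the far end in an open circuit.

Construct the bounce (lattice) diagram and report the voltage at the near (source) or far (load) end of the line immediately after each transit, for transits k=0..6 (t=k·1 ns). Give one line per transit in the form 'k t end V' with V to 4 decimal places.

Γ_L=1.000000, Γ_S=-1.000000; launch V₁=5·100/100=5.000000
k=0 src: V=5.0000
k=1 load: inc=5.000000, refl=5.000000·1.000000=5.0000; V=0.000000+5.000000+5.000000=10.0000
k=2 src: inc=5.000000, refl=5.000000·-1.000000=-5.0000; V=5.000000+5.000000+-5.000000=5.0000
k=3 load: inc=-5.000000, refl=-5.000000·1.000000=-5.0000; V=10.000000+-5.000000+-5.000000=0.0000
k=4 src: inc=-5.000000, refl=-5.000000·-1.000000=5.0000; V=5.000000+-5.000000+5.000000=5.0000
k=5 load: inc=5.000000, refl=5.000000·1.000000=5.0000; V=0.000000+5.000000+5.000000=10.0000
k=6 src: inc=5.000000, refl=5.000000·-1.000000=-5.0000; V=5.000000+5.000000+-5.000000=5.0000

0 0 source 5.0000
1 1 load 10.0000
2 2 source 5.0000
3 3 load 0.0000
4 4 source 5.0000
5 5 load 10.0000
6 6 source 5.0000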